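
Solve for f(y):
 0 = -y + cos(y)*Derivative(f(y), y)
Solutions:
 f(y) = C1 + Integral(y/cos(y), y)


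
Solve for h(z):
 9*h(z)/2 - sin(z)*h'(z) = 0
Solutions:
 h(z) = C1*(cos(z) - 1)^(1/4)*(cos(z)^2 - 2*cos(z) + 1)/((cos(z) + 1)^(1/4)*(cos(z)^2 + 2*cos(z) + 1))


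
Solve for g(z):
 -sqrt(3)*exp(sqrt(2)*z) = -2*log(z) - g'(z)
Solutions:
 g(z) = C1 - 2*z*log(z) + 2*z + sqrt(6)*exp(sqrt(2)*z)/2


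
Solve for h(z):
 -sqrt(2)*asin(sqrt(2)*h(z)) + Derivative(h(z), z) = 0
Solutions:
 Integral(1/asin(sqrt(2)*_y), (_y, h(z))) = C1 + sqrt(2)*z


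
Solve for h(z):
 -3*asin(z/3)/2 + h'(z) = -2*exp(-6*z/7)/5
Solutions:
 h(z) = C1 + 3*z*asin(z/3)/2 + 3*sqrt(9 - z^2)/2 + 7*exp(-6*z/7)/15


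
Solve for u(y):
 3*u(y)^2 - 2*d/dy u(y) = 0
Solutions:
 u(y) = -2/(C1 + 3*y)


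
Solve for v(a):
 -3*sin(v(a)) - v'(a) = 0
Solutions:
 v(a) = -acos((-C1 - exp(6*a))/(C1 - exp(6*a))) + 2*pi
 v(a) = acos((-C1 - exp(6*a))/(C1 - exp(6*a)))


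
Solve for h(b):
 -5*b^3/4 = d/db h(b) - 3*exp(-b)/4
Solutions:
 h(b) = C1 - 5*b^4/16 - 3*exp(-b)/4


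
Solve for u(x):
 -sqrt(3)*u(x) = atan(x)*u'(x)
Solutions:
 u(x) = C1*exp(-sqrt(3)*Integral(1/atan(x), x))


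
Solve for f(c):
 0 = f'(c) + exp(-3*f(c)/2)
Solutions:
 f(c) = 2*log(C1 - 3*c/2)/3
 f(c) = 2*log(2^(2/3)*(-3^(1/3) - 3^(5/6)*I)*(C1 - c)^(1/3)/4)
 f(c) = 2*log(2^(2/3)*(-3^(1/3) + 3^(5/6)*I)*(C1 - c)^(1/3)/4)


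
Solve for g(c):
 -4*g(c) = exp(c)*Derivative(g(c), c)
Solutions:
 g(c) = C1*exp(4*exp(-c))


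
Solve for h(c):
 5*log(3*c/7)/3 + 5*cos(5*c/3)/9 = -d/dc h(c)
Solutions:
 h(c) = C1 - 5*c*log(c)/3 - 5*c*log(3)/3 + 5*c/3 + 5*c*log(7)/3 - sin(5*c/3)/3


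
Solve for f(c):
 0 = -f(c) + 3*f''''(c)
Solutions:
 f(c) = C1*exp(-3^(3/4)*c/3) + C2*exp(3^(3/4)*c/3) + C3*sin(3^(3/4)*c/3) + C4*cos(3^(3/4)*c/3)


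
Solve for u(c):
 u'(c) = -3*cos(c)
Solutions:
 u(c) = C1 - 3*sin(c)


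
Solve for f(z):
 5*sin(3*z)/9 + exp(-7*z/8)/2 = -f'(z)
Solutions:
 f(z) = C1 + 5*cos(3*z)/27 + 4*exp(-7*z/8)/7


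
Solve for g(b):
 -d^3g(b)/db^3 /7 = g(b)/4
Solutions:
 g(b) = C3*exp(-14^(1/3)*b/2) + (C1*sin(14^(1/3)*sqrt(3)*b/4) + C2*cos(14^(1/3)*sqrt(3)*b/4))*exp(14^(1/3)*b/4)


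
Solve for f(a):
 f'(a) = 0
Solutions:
 f(a) = C1


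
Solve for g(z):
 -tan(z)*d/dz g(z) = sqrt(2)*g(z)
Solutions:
 g(z) = C1/sin(z)^(sqrt(2))


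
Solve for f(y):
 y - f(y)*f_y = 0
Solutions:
 f(y) = -sqrt(C1 + y^2)
 f(y) = sqrt(C1 + y^2)


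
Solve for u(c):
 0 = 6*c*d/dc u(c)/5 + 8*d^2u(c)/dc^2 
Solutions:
 u(c) = C1 + C2*erf(sqrt(30)*c/20)


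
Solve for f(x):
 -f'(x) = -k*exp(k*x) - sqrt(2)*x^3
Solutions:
 f(x) = C1 + sqrt(2)*x^4/4 + exp(k*x)


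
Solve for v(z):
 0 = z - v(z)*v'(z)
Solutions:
 v(z) = -sqrt(C1 + z^2)
 v(z) = sqrt(C1 + z^2)


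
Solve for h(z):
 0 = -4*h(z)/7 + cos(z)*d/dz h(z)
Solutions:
 h(z) = C1*(sin(z) + 1)^(2/7)/(sin(z) - 1)^(2/7)


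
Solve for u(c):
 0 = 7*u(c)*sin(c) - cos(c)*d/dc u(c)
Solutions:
 u(c) = C1/cos(c)^7


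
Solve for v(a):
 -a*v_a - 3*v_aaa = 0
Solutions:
 v(a) = C1 + Integral(C2*airyai(-3^(2/3)*a/3) + C3*airybi(-3^(2/3)*a/3), a)


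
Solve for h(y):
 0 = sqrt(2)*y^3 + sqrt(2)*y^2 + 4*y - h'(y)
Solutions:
 h(y) = C1 + sqrt(2)*y^4/4 + sqrt(2)*y^3/3 + 2*y^2


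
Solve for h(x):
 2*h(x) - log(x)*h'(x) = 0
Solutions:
 h(x) = C1*exp(2*li(x))


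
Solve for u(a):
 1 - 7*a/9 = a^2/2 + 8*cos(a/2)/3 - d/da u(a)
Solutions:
 u(a) = C1 + a^3/6 + 7*a^2/18 - a + 16*sin(a/2)/3


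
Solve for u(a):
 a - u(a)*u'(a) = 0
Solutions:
 u(a) = -sqrt(C1 + a^2)
 u(a) = sqrt(C1 + a^2)


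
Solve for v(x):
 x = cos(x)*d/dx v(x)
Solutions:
 v(x) = C1 + Integral(x/cos(x), x)


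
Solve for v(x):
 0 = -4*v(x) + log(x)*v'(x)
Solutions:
 v(x) = C1*exp(4*li(x))


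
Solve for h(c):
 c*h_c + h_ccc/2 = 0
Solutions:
 h(c) = C1 + Integral(C2*airyai(-2^(1/3)*c) + C3*airybi(-2^(1/3)*c), c)


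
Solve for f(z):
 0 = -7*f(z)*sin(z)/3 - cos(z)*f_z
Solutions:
 f(z) = C1*cos(z)^(7/3)


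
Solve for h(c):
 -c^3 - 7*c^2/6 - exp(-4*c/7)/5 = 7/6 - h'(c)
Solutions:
 h(c) = C1 + c^4/4 + 7*c^3/18 + 7*c/6 - 7*exp(-4*c/7)/20


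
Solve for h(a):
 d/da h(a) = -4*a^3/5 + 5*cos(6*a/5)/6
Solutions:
 h(a) = C1 - a^4/5 + 25*sin(6*a/5)/36


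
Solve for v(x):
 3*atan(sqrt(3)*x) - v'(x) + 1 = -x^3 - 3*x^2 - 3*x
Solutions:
 v(x) = C1 + x^4/4 + x^3 + 3*x^2/2 + 3*x*atan(sqrt(3)*x) + x - sqrt(3)*log(3*x^2 + 1)/2


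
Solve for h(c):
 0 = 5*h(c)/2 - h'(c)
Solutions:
 h(c) = C1*exp(5*c/2)


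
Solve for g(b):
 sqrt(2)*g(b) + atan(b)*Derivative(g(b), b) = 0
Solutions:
 g(b) = C1*exp(-sqrt(2)*Integral(1/atan(b), b))


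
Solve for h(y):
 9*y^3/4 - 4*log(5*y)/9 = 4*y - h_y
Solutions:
 h(y) = C1 - 9*y^4/16 + 2*y^2 + 4*y*log(y)/9 - 4*y/9 + 4*y*log(5)/9


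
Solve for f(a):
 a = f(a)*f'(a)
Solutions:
 f(a) = -sqrt(C1 + a^2)
 f(a) = sqrt(C1 + a^2)


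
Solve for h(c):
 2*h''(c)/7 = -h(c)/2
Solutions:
 h(c) = C1*sin(sqrt(7)*c/2) + C2*cos(sqrt(7)*c/2)


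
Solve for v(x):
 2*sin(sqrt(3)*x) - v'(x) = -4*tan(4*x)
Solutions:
 v(x) = C1 - log(cos(4*x)) - 2*sqrt(3)*cos(sqrt(3)*x)/3


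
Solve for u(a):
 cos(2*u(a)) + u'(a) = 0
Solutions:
 u(a) = -asin((C1 + exp(4*a))/(C1 - exp(4*a)))/2 + pi/2
 u(a) = asin((C1 + exp(4*a))/(C1 - exp(4*a)))/2


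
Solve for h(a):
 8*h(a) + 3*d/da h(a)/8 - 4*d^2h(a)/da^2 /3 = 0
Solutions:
 h(a) = C1*exp(a*(9 - sqrt(24657))/64) + C2*exp(a*(9 + sqrt(24657))/64)


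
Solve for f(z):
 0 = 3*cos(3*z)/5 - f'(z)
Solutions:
 f(z) = C1 + sin(3*z)/5


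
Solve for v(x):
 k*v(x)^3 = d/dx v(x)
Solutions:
 v(x) = -sqrt(2)*sqrt(-1/(C1 + k*x))/2
 v(x) = sqrt(2)*sqrt(-1/(C1 + k*x))/2


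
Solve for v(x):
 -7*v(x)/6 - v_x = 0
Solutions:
 v(x) = C1*exp(-7*x/6)


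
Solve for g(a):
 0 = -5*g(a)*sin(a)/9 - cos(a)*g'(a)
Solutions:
 g(a) = C1*cos(a)^(5/9)


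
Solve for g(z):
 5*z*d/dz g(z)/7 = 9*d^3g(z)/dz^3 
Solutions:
 g(z) = C1 + Integral(C2*airyai(735^(1/3)*z/21) + C3*airybi(735^(1/3)*z/21), z)


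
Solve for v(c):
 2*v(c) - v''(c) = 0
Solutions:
 v(c) = C1*exp(-sqrt(2)*c) + C2*exp(sqrt(2)*c)


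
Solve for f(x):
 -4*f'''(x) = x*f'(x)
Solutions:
 f(x) = C1 + Integral(C2*airyai(-2^(1/3)*x/2) + C3*airybi(-2^(1/3)*x/2), x)


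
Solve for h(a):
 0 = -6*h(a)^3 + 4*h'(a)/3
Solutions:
 h(a) = -sqrt(-1/(C1 + 9*a))
 h(a) = sqrt(-1/(C1 + 9*a))


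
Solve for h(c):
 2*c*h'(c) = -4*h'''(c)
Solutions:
 h(c) = C1 + Integral(C2*airyai(-2^(2/3)*c/2) + C3*airybi(-2^(2/3)*c/2), c)


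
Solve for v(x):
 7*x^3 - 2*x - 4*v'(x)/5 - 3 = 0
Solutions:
 v(x) = C1 + 35*x^4/16 - 5*x^2/4 - 15*x/4


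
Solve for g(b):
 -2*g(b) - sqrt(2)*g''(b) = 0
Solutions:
 g(b) = C1*sin(2^(1/4)*b) + C2*cos(2^(1/4)*b)


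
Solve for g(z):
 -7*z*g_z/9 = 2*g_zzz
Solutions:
 g(z) = C1 + Integral(C2*airyai(-84^(1/3)*z/6) + C3*airybi(-84^(1/3)*z/6), z)


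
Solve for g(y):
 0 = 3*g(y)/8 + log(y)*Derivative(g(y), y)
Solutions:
 g(y) = C1*exp(-3*li(y)/8)


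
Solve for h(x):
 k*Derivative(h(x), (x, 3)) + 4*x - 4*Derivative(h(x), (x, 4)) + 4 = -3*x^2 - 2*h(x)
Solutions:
 h(x) = C1*exp(x*(3*k - sqrt(3)*sqrt(3*k^2 + 16*3^(1/3)*(-9*k^2 + sqrt(3)*sqrt(27*k^4 + 32768))^(1/3) - 512*3^(2/3)/(-9*k^2 + sqrt(3)*sqrt(27*k^4 + 32768))^(1/3)) - sqrt(6)*sqrt(-3*sqrt(3)*k^3/sqrt(3*k^2 + 16*3^(1/3)*(-9*k^2 + sqrt(3)*sqrt(27*k^4 + 32768))^(1/3) - 512*3^(2/3)/(-9*k^2 + sqrt(3)*sqrt(27*k^4 + 32768))^(1/3)) + 3*k^2 - 8*3^(1/3)*(-9*k^2 + sqrt(3)*sqrt(27*k^4 + 32768))^(1/3) + 256*3^(2/3)/(-9*k^2 + sqrt(3)*sqrt(27*k^4 + 32768))^(1/3)))/48) + C2*exp(x*(3*k - sqrt(3)*sqrt(3*k^2 + 16*3^(1/3)*(-9*k^2 + sqrt(3)*sqrt(27*k^4 + 32768))^(1/3) - 512*3^(2/3)/(-9*k^2 + sqrt(3)*sqrt(27*k^4 + 32768))^(1/3)) + sqrt(6)*sqrt(-3*sqrt(3)*k^3/sqrt(3*k^2 + 16*3^(1/3)*(-9*k^2 + sqrt(3)*sqrt(27*k^4 + 32768))^(1/3) - 512*3^(2/3)/(-9*k^2 + sqrt(3)*sqrt(27*k^4 + 32768))^(1/3)) + 3*k^2 - 8*3^(1/3)*(-9*k^2 + sqrt(3)*sqrt(27*k^4 + 32768))^(1/3) + 256*3^(2/3)/(-9*k^2 + sqrt(3)*sqrt(27*k^4 + 32768))^(1/3)))/48) + C3*exp(x*(3*k + sqrt(3)*sqrt(3*k^2 + 16*3^(1/3)*(-9*k^2 + sqrt(3)*sqrt(27*k^4 + 32768))^(1/3) - 512*3^(2/3)/(-9*k^2 + sqrt(3)*sqrt(27*k^4 + 32768))^(1/3)) - sqrt(6)*sqrt(3*sqrt(3)*k^3/sqrt(3*k^2 + 16*3^(1/3)*(-9*k^2 + sqrt(3)*sqrt(27*k^4 + 32768))^(1/3) - 512*3^(2/3)/(-9*k^2 + sqrt(3)*sqrt(27*k^4 + 32768))^(1/3)) + 3*k^2 - 8*3^(1/3)*(-9*k^2 + sqrt(3)*sqrt(27*k^4 + 32768))^(1/3) + 256*3^(2/3)/(-9*k^2 + sqrt(3)*sqrt(27*k^4 + 32768))^(1/3)))/48) + C4*exp(x*(3*k + sqrt(3)*sqrt(3*k^2 + 16*3^(1/3)*(-9*k^2 + sqrt(3)*sqrt(27*k^4 + 32768))^(1/3) - 512*3^(2/3)/(-9*k^2 + sqrt(3)*sqrt(27*k^4 + 32768))^(1/3)) + sqrt(6)*sqrt(3*sqrt(3)*k^3/sqrt(3*k^2 + 16*3^(1/3)*(-9*k^2 + sqrt(3)*sqrt(27*k^4 + 32768))^(1/3) - 512*3^(2/3)/(-9*k^2 + sqrt(3)*sqrt(27*k^4 + 32768))^(1/3)) + 3*k^2 - 8*3^(1/3)*(-9*k^2 + sqrt(3)*sqrt(27*k^4 + 32768))^(1/3) + 256*3^(2/3)/(-9*k^2 + sqrt(3)*sqrt(27*k^4 + 32768))^(1/3)))/48) - 3*x^2/2 - 2*x - 2


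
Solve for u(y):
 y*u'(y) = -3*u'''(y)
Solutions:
 u(y) = C1 + Integral(C2*airyai(-3^(2/3)*y/3) + C3*airybi(-3^(2/3)*y/3), y)


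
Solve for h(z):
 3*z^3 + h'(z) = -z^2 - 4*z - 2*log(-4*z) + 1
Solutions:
 h(z) = C1 - 3*z^4/4 - z^3/3 - 2*z^2 - 2*z*log(-z) + z*(3 - 4*log(2))


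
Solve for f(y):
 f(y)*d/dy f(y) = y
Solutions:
 f(y) = -sqrt(C1 + y^2)
 f(y) = sqrt(C1 + y^2)


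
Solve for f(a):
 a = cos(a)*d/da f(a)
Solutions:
 f(a) = C1 + Integral(a/cos(a), a)


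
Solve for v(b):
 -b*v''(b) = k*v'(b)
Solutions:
 v(b) = C1 + b^(1 - re(k))*(C2*sin(log(b)*Abs(im(k))) + C3*cos(log(b)*im(k)))


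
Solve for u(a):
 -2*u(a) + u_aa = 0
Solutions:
 u(a) = C1*exp(-sqrt(2)*a) + C2*exp(sqrt(2)*a)


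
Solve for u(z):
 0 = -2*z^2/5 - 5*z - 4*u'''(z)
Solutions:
 u(z) = C1 + C2*z + C3*z^2 - z^5/600 - 5*z^4/96


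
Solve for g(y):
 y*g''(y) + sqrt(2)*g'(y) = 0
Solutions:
 g(y) = C1 + C2*y^(1 - sqrt(2))


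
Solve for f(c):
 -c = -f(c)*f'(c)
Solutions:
 f(c) = -sqrt(C1 + c^2)
 f(c) = sqrt(C1 + c^2)


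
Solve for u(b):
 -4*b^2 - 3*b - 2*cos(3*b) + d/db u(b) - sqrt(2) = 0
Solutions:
 u(b) = C1 + 4*b^3/3 + 3*b^2/2 + sqrt(2)*b + 2*sin(3*b)/3


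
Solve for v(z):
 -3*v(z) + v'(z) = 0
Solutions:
 v(z) = C1*exp(3*z)


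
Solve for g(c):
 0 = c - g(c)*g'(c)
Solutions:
 g(c) = -sqrt(C1 + c^2)
 g(c) = sqrt(C1 + c^2)


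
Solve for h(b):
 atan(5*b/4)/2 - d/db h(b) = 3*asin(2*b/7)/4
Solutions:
 h(b) = C1 - 3*b*asin(2*b/7)/4 + b*atan(5*b/4)/2 - 3*sqrt(49 - 4*b^2)/8 - log(25*b^2 + 16)/5


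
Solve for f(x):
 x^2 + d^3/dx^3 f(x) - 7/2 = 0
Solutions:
 f(x) = C1 + C2*x + C3*x^2 - x^5/60 + 7*x^3/12


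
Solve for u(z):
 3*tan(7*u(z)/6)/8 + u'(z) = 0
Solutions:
 u(z) = -6*asin(C1*exp(-7*z/16))/7 + 6*pi/7
 u(z) = 6*asin(C1*exp(-7*z/16))/7


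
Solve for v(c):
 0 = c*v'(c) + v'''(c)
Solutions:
 v(c) = C1 + Integral(C2*airyai(-c) + C3*airybi(-c), c)


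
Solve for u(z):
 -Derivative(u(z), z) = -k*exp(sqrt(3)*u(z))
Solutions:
 u(z) = sqrt(3)*(2*log(-1/(C1 + k*z)) - log(3))/6


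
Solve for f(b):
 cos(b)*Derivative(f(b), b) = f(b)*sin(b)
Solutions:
 f(b) = C1/cos(b)


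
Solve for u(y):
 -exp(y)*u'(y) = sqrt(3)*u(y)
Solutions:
 u(y) = C1*exp(sqrt(3)*exp(-y))


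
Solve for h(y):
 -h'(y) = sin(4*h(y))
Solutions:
 h(y) = -acos((-C1 - exp(8*y))/(C1 - exp(8*y)))/4 + pi/2
 h(y) = acos((-C1 - exp(8*y))/(C1 - exp(8*y)))/4


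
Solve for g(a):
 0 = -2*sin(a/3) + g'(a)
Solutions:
 g(a) = C1 - 6*cos(a/3)


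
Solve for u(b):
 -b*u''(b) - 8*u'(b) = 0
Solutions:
 u(b) = C1 + C2/b^7


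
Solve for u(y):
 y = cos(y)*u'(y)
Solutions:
 u(y) = C1 + Integral(y/cos(y), y)


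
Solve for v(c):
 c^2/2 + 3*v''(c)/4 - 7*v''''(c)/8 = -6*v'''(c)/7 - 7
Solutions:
 v(c) = C1 + C2*c + C3*exp(c*(24 - sqrt(2634))/49) + C4*exp(c*(24 + sqrt(2634))/49) - c^4/18 + 16*c^3/63 - 2785*c^2/441


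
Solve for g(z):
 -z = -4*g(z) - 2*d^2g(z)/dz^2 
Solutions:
 g(z) = C1*sin(sqrt(2)*z) + C2*cos(sqrt(2)*z) + z/4


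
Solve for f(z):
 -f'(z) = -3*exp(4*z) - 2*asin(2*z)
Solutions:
 f(z) = C1 + 2*z*asin(2*z) + sqrt(1 - 4*z^2) + 3*exp(4*z)/4


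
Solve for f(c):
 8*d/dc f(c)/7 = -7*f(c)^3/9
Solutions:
 f(c) = -6*sqrt(-1/(C1 - 49*c))
 f(c) = 6*sqrt(-1/(C1 - 49*c))


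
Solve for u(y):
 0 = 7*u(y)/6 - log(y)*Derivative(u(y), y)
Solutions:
 u(y) = C1*exp(7*li(y)/6)


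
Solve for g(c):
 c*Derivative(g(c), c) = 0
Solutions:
 g(c) = C1


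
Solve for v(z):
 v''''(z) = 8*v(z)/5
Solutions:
 v(z) = C1*exp(-10^(3/4)*z/5) + C2*exp(10^(3/4)*z/5) + C3*sin(10^(3/4)*z/5) + C4*cos(10^(3/4)*z/5)


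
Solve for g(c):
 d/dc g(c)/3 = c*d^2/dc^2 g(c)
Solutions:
 g(c) = C1 + C2*c^(4/3)


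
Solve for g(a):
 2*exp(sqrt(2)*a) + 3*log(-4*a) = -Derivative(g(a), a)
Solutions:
 g(a) = C1 - 3*a*log(-a) + 3*a*(1 - 2*log(2)) - sqrt(2)*exp(sqrt(2)*a)


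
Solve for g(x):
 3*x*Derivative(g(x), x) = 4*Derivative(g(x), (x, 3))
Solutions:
 g(x) = C1 + Integral(C2*airyai(6^(1/3)*x/2) + C3*airybi(6^(1/3)*x/2), x)


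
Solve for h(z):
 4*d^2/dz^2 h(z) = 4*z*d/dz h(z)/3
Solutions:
 h(z) = C1 + C2*erfi(sqrt(6)*z/6)


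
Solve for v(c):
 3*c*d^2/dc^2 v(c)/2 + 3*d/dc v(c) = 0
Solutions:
 v(c) = C1 + C2/c


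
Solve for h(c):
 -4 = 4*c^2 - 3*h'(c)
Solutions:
 h(c) = C1 + 4*c^3/9 + 4*c/3


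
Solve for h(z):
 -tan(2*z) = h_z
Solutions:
 h(z) = C1 + log(cos(2*z))/2


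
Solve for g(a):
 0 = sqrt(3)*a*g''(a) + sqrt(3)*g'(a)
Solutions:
 g(a) = C1 + C2*log(a)


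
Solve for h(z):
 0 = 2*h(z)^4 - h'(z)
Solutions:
 h(z) = (-1/(C1 + 6*z))^(1/3)
 h(z) = (-1/(C1 + 2*z))^(1/3)*(-3^(2/3) - 3*3^(1/6)*I)/6
 h(z) = (-1/(C1 + 2*z))^(1/3)*(-3^(2/3) + 3*3^(1/6)*I)/6


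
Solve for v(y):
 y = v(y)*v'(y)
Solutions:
 v(y) = -sqrt(C1 + y^2)
 v(y) = sqrt(C1 + y^2)


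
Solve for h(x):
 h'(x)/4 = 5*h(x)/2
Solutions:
 h(x) = C1*exp(10*x)


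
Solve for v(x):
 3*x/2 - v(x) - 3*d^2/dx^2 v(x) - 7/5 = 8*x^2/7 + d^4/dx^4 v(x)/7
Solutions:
 v(x) = C1*sin(sqrt(2)*x*sqrt(21 - sqrt(413))/2) + C2*sin(sqrt(2)*x*sqrt(sqrt(413) + 21)/2) + C3*cos(sqrt(2)*x*sqrt(21 - sqrt(413))/2) + C4*cos(sqrt(2)*x*sqrt(sqrt(413) + 21)/2) - 8*x^2/7 + 3*x/2 + 191/35


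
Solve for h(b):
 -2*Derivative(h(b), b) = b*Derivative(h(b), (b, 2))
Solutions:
 h(b) = C1 + C2/b


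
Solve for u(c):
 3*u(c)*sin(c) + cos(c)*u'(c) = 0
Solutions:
 u(c) = C1*cos(c)^3


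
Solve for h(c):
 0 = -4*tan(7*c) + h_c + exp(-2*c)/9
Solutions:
 h(c) = C1 + 2*log(tan(7*c)^2 + 1)/7 + exp(-2*c)/18


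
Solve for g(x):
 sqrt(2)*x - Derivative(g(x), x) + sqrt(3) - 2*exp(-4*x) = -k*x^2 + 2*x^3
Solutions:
 g(x) = C1 + k*x^3/3 - x^4/2 + sqrt(2)*x^2/2 + sqrt(3)*x + exp(-4*x)/2


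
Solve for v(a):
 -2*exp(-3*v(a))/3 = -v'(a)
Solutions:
 v(a) = log(C1 + 2*a)/3
 v(a) = log((-1 - sqrt(3)*I)*(C1 + 2*a)^(1/3)/2)
 v(a) = log((-1 + sqrt(3)*I)*(C1 + 2*a)^(1/3)/2)


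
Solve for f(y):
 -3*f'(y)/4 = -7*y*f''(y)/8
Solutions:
 f(y) = C1 + C2*y^(13/7)


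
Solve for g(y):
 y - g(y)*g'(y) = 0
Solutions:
 g(y) = -sqrt(C1 + y^2)
 g(y) = sqrt(C1 + y^2)


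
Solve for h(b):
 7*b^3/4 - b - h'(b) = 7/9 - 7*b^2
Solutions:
 h(b) = C1 + 7*b^4/16 + 7*b^3/3 - b^2/2 - 7*b/9


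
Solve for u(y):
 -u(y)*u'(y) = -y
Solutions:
 u(y) = -sqrt(C1 + y^2)
 u(y) = sqrt(C1 + y^2)


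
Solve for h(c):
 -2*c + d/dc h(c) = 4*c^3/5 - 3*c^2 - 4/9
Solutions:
 h(c) = C1 + c^4/5 - c^3 + c^2 - 4*c/9


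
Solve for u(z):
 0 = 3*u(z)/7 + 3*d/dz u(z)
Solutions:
 u(z) = C1*exp(-z/7)


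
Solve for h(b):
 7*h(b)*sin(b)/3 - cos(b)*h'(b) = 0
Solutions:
 h(b) = C1/cos(b)^(7/3)


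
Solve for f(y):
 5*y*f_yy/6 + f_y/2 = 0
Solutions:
 f(y) = C1 + C2*y^(2/5)


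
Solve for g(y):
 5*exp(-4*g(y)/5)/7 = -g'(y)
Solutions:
 g(y) = 5*log(-I*(C1 - 4*y/7)^(1/4))
 g(y) = 5*log(I*(C1 - 4*y/7)^(1/4))
 g(y) = 5*log(-(C1 - 4*y/7)^(1/4))
 g(y) = 5*log(C1 - 4*y/7)/4


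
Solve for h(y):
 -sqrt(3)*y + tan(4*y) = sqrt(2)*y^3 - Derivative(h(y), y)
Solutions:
 h(y) = C1 + sqrt(2)*y^4/4 + sqrt(3)*y^2/2 + log(cos(4*y))/4


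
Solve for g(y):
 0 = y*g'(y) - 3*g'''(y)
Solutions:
 g(y) = C1 + Integral(C2*airyai(3^(2/3)*y/3) + C3*airybi(3^(2/3)*y/3), y)


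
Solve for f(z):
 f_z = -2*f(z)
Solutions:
 f(z) = C1*exp(-2*z)


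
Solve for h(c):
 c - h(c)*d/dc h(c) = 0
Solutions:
 h(c) = -sqrt(C1 + c^2)
 h(c) = sqrt(C1 + c^2)


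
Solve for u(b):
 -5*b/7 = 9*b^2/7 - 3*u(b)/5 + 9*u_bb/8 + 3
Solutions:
 u(b) = C1*exp(-2*sqrt(30)*b/15) + C2*exp(2*sqrt(30)*b/15) + 15*b^2/7 + 25*b/21 + 365/28


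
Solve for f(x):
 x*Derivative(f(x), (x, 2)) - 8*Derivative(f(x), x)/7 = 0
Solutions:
 f(x) = C1 + C2*x^(15/7)


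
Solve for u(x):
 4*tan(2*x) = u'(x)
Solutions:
 u(x) = C1 - 2*log(cos(2*x))


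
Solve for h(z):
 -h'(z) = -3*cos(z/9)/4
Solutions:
 h(z) = C1 + 27*sin(z/9)/4


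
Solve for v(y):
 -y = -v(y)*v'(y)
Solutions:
 v(y) = -sqrt(C1 + y^2)
 v(y) = sqrt(C1 + y^2)


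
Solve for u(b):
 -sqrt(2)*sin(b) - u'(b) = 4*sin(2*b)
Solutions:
 u(b) = C1 - 4*sin(b)^2 + sqrt(2)*cos(b)


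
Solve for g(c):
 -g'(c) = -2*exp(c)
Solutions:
 g(c) = C1 + 2*exp(c)


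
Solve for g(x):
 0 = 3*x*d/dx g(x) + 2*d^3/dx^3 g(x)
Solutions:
 g(x) = C1 + Integral(C2*airyai(-2^(2/3)*3^(1/3)*x/2) + C3*airybi(-2^(2/3)*3^(1/3)*x/2), x)


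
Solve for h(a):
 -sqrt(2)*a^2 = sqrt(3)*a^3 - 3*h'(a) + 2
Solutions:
 h(a) = C1 + sqrt(3)*a^4/12 + sqrt(2)*a^3/9 + 2*a/3


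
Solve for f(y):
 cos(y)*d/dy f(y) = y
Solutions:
 f(y) = C1 + Integral(y/cos(y), y)


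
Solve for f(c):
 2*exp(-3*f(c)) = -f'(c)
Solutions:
 f(c) = log(C1 - 6*c)/3
 f(c) = log((-3^(1/3) - 3^(5/6)*I)*(C1 - 2*c)^(1/3)/2)
 f(c) = log((-3^(1/3) + 3^(5/6)*I)*(C1 - 2*c)^(1/3)/2)


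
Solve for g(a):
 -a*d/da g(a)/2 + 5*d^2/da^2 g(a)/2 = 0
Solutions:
 g(a) = C1 + C2*erfi(sqrt(10)*a/10)


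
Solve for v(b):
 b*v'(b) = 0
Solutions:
 v(b) = C1


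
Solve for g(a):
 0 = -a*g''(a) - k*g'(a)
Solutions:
 g(a) = C1 + a^(1 - re(k))*(C2*sin(log(a)*Abs(im(k))) + C3*cos(log(a)*im(k)))


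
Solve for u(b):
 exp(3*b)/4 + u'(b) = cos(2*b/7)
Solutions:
 u(b) = C1 - exp(3*b)/12 + 7*sin(2*b/7)/2


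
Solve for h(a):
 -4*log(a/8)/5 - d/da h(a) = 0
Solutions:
 h(a) = C1 - 4*a*log(a)/5 + 4*a/5 + 12*a*log(2)/5


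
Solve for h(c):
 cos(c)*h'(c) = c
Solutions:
 h(c) = C1 + Integral(c/cos(c), c)


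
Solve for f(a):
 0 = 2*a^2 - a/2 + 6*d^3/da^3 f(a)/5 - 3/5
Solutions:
 f(a) = C1 + C2*a + C3*a^2 - a^5/36 + 5*a^4/288 + a^3/12


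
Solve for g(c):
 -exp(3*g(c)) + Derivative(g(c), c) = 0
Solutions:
 g(c) = log(-1/(C1 + 3*c))/3
 g(c) = log((-1/(C1 + c))^(1/3)*(-3^(2/3) - 3*3^(1/6)*I)/6)
 g(c) = log((-1/(C1 + c))^(1/3)*(-3^(2/3) + 3*3^(1/6)*I)/6)


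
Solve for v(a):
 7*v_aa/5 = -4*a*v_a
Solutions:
 v(a) = C1 + C2*erf(sqrt(70)*a/7)


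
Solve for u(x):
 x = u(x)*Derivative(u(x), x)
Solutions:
 u(x) = -sqrt(C1 + x^2)
 u(x) = sqrt(C1 + x^2)


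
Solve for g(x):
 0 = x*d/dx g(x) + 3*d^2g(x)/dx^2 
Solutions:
 g(x) = C1 + C2*erf(sqrt(6)*x/6)


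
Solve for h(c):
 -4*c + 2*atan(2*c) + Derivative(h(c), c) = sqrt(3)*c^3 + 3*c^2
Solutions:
 h(c) = C1 + sqrt(3)*c^4/4 + c^3 + 2*c^2 - 2*c*atan(2*c) + log(4*c^2 + 1)/2


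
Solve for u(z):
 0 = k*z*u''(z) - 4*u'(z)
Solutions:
 u(z) = C1 + z^(((re(k) + 4)*re(k) + im(k)^2)/(re(k)^2 + im(k)^2))*(C2*sin(4*log(z)*Abs(im(k))/(re(k)^2 + im(k)^2)) + C3*cos(4*log(z)*im(k)/(re(k)^2 + im(k)^2)))


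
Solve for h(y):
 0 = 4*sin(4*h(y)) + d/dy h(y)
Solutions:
 h(y) = -acos((-C1 - exp(32*y))/(C1 - exp(32*y)))/4 + pi/2
 h(y) = acos((-C1 - exp(32*y))/(C1 - exp(32*y)))/4


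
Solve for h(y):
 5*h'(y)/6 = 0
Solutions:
 h(y) = C1


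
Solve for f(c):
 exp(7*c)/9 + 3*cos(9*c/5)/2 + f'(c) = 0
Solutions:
 f(c) = C1 - exp(7*c)/63 - 5*sin(9*c/5)/6


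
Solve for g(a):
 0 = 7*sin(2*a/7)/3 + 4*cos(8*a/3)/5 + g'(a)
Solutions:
 g(a) = C1 - 3*sin(8*a/3)/10 + 49*cos(2*a/7)/6


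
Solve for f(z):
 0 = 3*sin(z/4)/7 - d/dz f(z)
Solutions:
 f(z) = C1 - 12*cos(z/4)/7


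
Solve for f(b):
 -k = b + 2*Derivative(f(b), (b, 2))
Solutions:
 f(b) = C1 + C2*b - b^3/12 - b^2*k/4


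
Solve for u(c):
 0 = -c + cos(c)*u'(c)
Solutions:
 u(c) = C1 + Integral(c/cos(c), c)


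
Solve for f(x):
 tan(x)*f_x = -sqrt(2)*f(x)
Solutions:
 f(x) = C1/sin(x)^(sqrt(2))


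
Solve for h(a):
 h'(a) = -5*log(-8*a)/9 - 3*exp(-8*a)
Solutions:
 h(a) = C1 - 5*a*log(-a)/9 + 5*a*(1 - 3*log(2))/9 + 3*exp(-8*a)/8


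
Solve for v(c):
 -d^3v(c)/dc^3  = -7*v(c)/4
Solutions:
 v(c) = C3*exp(14^(1/3)*c/2) + (C1*sin(14^(1/3)*sqrt(3)*c/4) + C2*cos(14^(1/3)*sqrt(3)*c/4))*exp(-14^(1/3)*c/4)


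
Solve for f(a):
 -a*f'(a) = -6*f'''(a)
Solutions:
 f(a) = C1 + Integral(C2*airyai(6^(2/3)*a/6) + C3*airybi(6^(2/3)*a/6), a)


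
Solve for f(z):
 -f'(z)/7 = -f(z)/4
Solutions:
 f(z) = C1*exp(7*z/4)


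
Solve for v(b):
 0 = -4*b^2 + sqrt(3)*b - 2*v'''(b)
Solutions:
 v(b) = C1 + C2*b + C3*b^2 - b^5/30 + sqrt(3)*b^4/48


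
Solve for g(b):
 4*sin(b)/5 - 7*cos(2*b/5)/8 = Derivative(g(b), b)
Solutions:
 g(b) = C1 - 35*sin(2*b/5)/16 - 4*cos(b)/5


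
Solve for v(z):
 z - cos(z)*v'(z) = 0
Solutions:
 v(z) = C1 + Integral(z/cos(z), z)


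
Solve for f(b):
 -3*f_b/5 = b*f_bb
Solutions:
 f(b) = C1 + C2*b^(2/5)


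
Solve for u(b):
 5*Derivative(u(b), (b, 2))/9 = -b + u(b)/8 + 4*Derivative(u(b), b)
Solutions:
 u(b) = C1*exp(3*b*(24 - sqrt(586))/20) + C2*exp(3*b*(24 + sqrt(586))/20) + 8*b - 256


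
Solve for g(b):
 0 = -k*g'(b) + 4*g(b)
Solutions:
 g(b) = C1*exp(4*b/k)


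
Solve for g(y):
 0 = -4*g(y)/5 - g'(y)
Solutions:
 g(y) = C1*exp(-4*y/5)


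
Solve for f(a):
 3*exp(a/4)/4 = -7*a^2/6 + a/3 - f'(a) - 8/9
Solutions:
 f(a) = C1 - 7*a^3/18 + a^2/6 - 8*a/9 - 3*exp(a/4)


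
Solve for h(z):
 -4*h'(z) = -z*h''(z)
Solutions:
 h(z) = C1 + C2*z^5


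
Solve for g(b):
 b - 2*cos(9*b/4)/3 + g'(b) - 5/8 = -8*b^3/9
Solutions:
 g(b) = C1 - 2*b^4/9 - b^2/2 + 5*b/8 + 8*sin(9*b/4)/27


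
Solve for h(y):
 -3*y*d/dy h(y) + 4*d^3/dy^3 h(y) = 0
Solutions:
 h(y) = C1 + Integral(C2*airyai(6^(1/3)*y/2) + C3*airybi(6^(1/3)*y/2), y)


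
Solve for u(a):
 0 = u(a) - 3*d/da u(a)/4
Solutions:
 u(a) = C1*exp(4*a/3)


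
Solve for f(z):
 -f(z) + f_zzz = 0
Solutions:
 f(z) = C3*exp(z) + (C1*sin(sqrt(3)*z/2) + C2*cos(sqrt(3)*z/2))*exp(-z/2)


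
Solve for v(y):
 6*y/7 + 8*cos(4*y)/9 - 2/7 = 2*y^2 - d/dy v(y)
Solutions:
 v(y) = C1 + 2*y^3/3 - 3*y^2/7 + 2*y/7 - 2*sin(4*y)/9


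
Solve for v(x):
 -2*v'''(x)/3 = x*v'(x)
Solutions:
 v(x) = C1 + Integral(C2*airyai(-2^(2/3)*3^(1/3)*x/2) + C3*airybi(-2^(2/3)*3^(1/3)*x/2), x)


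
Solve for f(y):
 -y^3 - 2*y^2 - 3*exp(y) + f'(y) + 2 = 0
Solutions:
 f(y) = C1 + y^4/4 + 2*y^3/3 - 2*y + 3*exp(y)


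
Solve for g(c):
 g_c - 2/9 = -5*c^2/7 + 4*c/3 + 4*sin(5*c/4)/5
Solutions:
 g(c) = C1 - 5*c^3/21 + 2*c^2/3 + 2*c/9 - 16*cos(5*c/4)/25


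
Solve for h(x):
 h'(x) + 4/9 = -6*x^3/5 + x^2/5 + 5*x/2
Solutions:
 h(x) = C1 - 3*x^4/10 + x^3/15 + 5*x^2/4 - 4*x/9


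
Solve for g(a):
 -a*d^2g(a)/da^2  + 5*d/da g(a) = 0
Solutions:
 g(a) = C1 + C2*a^6


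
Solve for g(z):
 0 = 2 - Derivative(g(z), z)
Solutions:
 g(z) = C1 + 2*z


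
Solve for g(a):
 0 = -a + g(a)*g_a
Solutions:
 g(a) = -sqrt(C1 + a^2)
 g(a) = sqrt(C1 + a^2)


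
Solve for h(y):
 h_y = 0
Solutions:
 h(y) = C1


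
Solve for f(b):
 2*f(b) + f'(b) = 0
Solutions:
 f(b) = C1*exp(-2*b)


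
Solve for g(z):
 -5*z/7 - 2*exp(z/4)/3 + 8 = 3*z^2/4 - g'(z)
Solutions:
 g(z) = C1 + z^3/4 + 5*z^2/14 - 8*z + 8*exp(z/4)/3


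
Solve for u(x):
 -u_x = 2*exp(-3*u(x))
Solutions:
 u(x) = log(C1 - 6*x)/3
 u(x) = log((-3^(1/3) - 3^(5/6)*I)*(C1 - 2*x)^(1/3)/2)
 u(x) = log((-3^(1/3) + 3^(5/6)*I)*(C1 - 2*x)^(1/3)/2)


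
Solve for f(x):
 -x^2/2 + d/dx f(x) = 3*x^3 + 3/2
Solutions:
 f(x) = C1 + 3*x^4/4 + x^3/6 + 3*x/2


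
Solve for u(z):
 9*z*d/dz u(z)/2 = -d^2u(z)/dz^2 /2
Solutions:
 u(z) = C1 + C2*erf(3*sqrt(2)*z/2)


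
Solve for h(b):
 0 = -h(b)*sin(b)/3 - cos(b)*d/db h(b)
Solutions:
 h(b) = C1*cos(b)^(1/3)


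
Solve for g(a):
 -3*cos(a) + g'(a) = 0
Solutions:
 g(a) = C1 + 3*sin(a)


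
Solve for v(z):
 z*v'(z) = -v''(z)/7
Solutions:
 v(z) = C1 + C2*erf(sqrt(14)*z/2)


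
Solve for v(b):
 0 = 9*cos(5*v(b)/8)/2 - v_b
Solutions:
 -9*b/2 - 4*log(sin(5*v(b)/8) - 1)/5 + 4*log(sin(5*v(b)/8) + 1)/5 = C1


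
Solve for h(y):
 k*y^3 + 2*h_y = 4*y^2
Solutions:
 h(y) = C1 - k*y^4/8 + 2*y^3/3


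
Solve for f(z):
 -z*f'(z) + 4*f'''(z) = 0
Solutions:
 f(z) = C1 + Integral(C2*airyai(2^(1/3)*z/2) + C3*airybi(2^(1/3)*z/2), z)


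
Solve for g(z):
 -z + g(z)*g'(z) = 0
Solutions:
 g(z) = -sqrt(C1 + z^2)
 g(z) = sqrt(C1 + z^2)


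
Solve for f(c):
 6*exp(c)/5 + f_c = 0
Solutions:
 f(c) = C1 - 6*exp(c)/5


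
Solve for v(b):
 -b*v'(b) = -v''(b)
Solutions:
 v(b) = C1 + C2*erfi(sqrt(2)*b/2)


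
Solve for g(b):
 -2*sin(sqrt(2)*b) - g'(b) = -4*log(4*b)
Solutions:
 g(b) = C1 + 4*b*log(b) - 4*b + 8*b*log(2) + sqrt(2)*cos(sqrt(2)*b)


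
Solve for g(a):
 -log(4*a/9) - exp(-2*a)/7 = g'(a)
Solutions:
 g(a) = C1 - a*log(a) + a*(-2*log(2) + 1 + 2*log(3)) + exp(-2*a)/14


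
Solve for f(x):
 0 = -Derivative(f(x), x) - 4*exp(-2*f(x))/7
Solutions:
 f(x) = log(-sqrt(C1 - 56*x)) - log(7)
 f(x) = log(C1 - 56*x)/2 - log(7)


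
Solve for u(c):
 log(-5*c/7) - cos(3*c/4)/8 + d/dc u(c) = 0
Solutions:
 u(c) = C1 - c*log(-c) - c*log(5) + c + c*log(7) + sin(3*c/4)/6


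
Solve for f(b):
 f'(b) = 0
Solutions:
 f(b) = C1


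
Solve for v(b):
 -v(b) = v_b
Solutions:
 v(b) = C1*exp(-b)


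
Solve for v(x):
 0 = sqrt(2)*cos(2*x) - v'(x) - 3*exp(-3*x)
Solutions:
 v(x) = C1 + sqrt(2)*sin(2*x)/2 + exp(-3*x)


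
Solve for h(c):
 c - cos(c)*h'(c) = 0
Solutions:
 h(c) = C1 + Integral(c/cos(c), c)


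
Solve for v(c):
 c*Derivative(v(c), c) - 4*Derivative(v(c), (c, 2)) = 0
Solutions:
 v(c) = C1 + C2*erfi(sqrt(2)*c/4)


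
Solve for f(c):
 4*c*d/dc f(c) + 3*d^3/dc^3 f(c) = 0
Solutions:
 f(c) = C1 + Integral(C2*airyai(-6^(2/3)*c/3) + C3*airybi(-6^(2/3)*c/3), c)


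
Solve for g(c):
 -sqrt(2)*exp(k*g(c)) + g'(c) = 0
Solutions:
 g(c) = Piecewise((log(-1/(C1*k + sqrt(2)*c*k))/k, Ne(k, 0)), (nan, True))
 g(c) = Piecewise((C1 + sqrt(2)*c, Eq(k, 0)), (nan, True))


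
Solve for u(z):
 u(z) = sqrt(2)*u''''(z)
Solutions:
 u(z) = C1*exp(-2^(7/8)*z/2) + C2*exp(2^(7/8)*z/2) + C3*sin(2^(7/8)*z/2) + C4*cos(2^(7/8)*z/2)


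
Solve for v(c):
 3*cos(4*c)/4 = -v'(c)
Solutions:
 v(c) = C1 - 3*sin(4*c)/16


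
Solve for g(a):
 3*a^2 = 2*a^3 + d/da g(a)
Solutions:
 g(a) = C1 - a^4/2 + a^3


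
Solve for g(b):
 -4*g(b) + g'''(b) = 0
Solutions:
 g(b) = C3*exp(2^(2/3)*b) + (C1*sin(2^(2/3)*sqrt(3)*b/2) + C2*cos(2^(2/3)*sqrt(3)*b/2))*exp(-2^(2/3)*b/2)


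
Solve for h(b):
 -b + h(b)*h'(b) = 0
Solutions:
 h(b) = -sqrt(C1 + b^2)
 h(b) = sqrt(C1 + b^2)


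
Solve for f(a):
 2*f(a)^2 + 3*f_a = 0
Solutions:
 f(a) = 3/(C1 + 2*a)


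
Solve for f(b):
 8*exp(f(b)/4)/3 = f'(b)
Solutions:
 f(b) = 4*log(-1/(C1 + 8*b)) + 4*log(12)


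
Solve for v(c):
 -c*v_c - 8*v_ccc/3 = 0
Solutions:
 v(c) = C1 + Integral(C2*airyai(-3^(1/3)*c/2) + C3*airybi(-3^(1/3)*c/2), c)


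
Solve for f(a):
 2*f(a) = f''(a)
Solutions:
 f(a) = C1*exp(-sqrt(2)*a) + C2*exp(sqrt(2)*a)


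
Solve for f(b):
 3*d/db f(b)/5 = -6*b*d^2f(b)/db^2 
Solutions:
 f(b) = C1 + C2*b^(9/10)


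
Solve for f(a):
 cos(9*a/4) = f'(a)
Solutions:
 f(a) = C1 + 4*sin(9*a/4)/9


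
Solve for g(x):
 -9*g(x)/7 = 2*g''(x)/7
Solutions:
 g(x) = C1*sin(3*sqrt(2)*x/2) + C2*cos(3*sqrt(2)*x/2)


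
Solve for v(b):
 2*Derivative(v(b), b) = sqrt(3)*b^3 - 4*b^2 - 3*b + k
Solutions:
 v(b) = C1 + sqrt(3)*b^4/8 - 2*b^3/3 - 3*b^2/4 + b*k/2


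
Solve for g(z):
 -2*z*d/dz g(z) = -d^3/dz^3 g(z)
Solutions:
 g(z) = C1 + Integral(C2*airyai(2^(1/3)*z) + C3*airybi(2^(1/3)*z), z)


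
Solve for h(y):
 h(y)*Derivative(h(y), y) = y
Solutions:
 h(y) = -sqrt(C1 + y^2)
 h(y) = sqrt(C1 + y^2)


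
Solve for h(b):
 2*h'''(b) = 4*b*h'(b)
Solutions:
 h(b) = C1 + Integral(C2*airyai(2^(1/3)*b) + C3*airybi(2^(1/3)*b), b)


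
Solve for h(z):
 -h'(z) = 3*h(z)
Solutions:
 h(z) = C1*exp(-3*z)


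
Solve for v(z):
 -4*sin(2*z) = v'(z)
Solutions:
 v(z) = C1 + 2*cos(2*z)


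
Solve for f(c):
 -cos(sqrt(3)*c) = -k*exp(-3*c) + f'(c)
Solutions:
 f(c) = C1 - k*exp(-3*c)/3 - sqrt(3)*sin(sqrt(3)*c)/3


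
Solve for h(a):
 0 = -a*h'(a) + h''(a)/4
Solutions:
 h(a) = C1 + C2*erfi(sqrt(2)*a)


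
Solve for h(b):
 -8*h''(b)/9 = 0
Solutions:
 h(b) = C1 + C2*b


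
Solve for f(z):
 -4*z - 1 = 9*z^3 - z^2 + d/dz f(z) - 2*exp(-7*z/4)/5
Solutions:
 f(z) = C1 - 9*z^4/4 + z^3/3 - 2*z^2 - z - 8*exp(-7*z/4)/35


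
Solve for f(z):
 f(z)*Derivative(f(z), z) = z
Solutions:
 f(z) = -sqrt(C1 + z^2)
 f(z) = sqrt(C1 + z^2)


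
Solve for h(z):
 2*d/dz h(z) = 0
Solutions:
 h(z) = C1


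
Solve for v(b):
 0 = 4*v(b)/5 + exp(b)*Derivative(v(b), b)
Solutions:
 v(b) = C1*exp(4*exp(-b)/5)


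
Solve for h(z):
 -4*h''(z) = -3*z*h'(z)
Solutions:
 h(z) = C1 + C2*erfi(sqrt(6)*z/4)


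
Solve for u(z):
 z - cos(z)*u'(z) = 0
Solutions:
 u(z) = C1 + Integral(z/cos(z), z)


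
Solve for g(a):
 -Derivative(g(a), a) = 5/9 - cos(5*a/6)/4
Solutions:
 g(a) = C1 - 5*a/9 + 3*sin(5*a/6)/10


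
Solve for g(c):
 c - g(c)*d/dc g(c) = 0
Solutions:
 g(c) = -sqrt(C1 + c^2)
 g(c) = sqrt(C1 + c^2)


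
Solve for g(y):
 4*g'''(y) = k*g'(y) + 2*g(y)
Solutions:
 g(y) = C1*exp(y*(k/((-3^(1/3) + 3^(5/6)*I)*(sqrt(3)*sqrt(108 - k^3) + 18)^(1/3)) - 3^(1/3)*(sqrt(3)*sqrt(108 - k^3) + 18)^(1/3)/12 + 3^(5/6)*I*(sqrt(3)*sqrt(108 - k^3) + 18)^(1/3)/12)) + C2*exp(-y*(k/((3^(1/3) + 3^(5/6)*I)*(sqrt(3)*sqrt(108 - k^3) + 18)^(1/3)) + 3^(1/3)*(sqrt(3)*sqrt(108 - k^3) + 18)^(1/3)/12 + 3^(5/6)*I*(sqrt(3)*sqrt(108 - k^3) + 18)^(1/3)/12)) + C3*exp(3^(1/3)*y*(3^(1/3)*k/(sqrt(3)*sqrt(108 - k^3) + 18)^(1/3) + (sqrt(3)*sqrt(108 - k^3) + 18)^(1/3))/6)


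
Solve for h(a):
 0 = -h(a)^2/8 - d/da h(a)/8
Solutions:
 h(a) = 1/(C1 + a)


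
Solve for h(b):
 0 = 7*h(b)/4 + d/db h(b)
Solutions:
 h(b) = C1*exp(-7*b/4)


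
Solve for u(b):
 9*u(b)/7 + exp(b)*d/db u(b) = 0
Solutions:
 u(b) = C1*exp(9*exp(-b)/7)


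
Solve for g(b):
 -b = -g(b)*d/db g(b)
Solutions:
 g(b) = -sqrt(C1 + b^2)
 g(b) = sqrt(C1 + b^2)


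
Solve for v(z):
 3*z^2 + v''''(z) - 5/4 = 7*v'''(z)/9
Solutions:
 v(z) = C1 + C2*z + C3*z^2 + C4*exp(7*z/9) + 9*z^5/140 + 81*z^4/196 + 5097*z^3/2744


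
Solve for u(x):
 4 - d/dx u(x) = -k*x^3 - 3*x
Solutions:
 u(x) = C1 + k*x^4/4 + 3*x^2/2 + 4*x


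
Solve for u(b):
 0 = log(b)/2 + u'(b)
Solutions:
 u(b) = C1 - b*log(b)/2 + b/2


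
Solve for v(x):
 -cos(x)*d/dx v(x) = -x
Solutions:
 v(x) = C1 + Integral(x/cos(x), x)


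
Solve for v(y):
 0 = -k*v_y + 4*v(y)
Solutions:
 v(y) = C1*exp(4*y/k)


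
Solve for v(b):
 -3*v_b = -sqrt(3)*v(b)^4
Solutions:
 v(b) = (-1/(C1 + sqrt(3)*b))^(1/3)
 v(b) = (-1/(C1 + sqrt(3)*b))^(1/3)*(-1 - sqrt(3)*I)/2
 v(b) = (-1/(C1 + sqrt(3)*b))^(1/3)*(-1 + sqrt(3)*I)/2


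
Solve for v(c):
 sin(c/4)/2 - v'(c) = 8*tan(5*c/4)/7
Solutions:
 v(c) = C1 + 32*log(cos(5*c/4))/35 - 2*cos(c/4)


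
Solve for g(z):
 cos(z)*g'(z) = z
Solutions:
 g(z) = C1 + Integral(z/cos(z), z)


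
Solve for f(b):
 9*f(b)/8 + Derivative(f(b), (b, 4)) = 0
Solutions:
 f(b) = (C1*sin(2^(3/4)*sqrt(3)*b/4) + C2*cos(2^(3/4)*sqrt(3)*b/4))*exp(-2^(3/4)*sqrt(3)*b/4) + (C3*sin(2^(3/4)*sqrt(3)*b/4) + C4*cos(2^(3/4)*sqrt(3)*b/4))*exp(2^(3/4)*sqrt(3)*b/4)


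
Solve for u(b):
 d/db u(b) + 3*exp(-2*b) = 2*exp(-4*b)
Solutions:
 u(b) = C1 + 3*exp(-2*b)/2 - exp(-4*b)/2


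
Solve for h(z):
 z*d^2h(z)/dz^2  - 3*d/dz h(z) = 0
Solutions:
 h(z) = C1 + C2*z^4


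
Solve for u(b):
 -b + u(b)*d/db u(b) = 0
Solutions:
 u(b) = -sqrt(C1 + b^2)
 u(b) = sqrt(C1 + b^2)


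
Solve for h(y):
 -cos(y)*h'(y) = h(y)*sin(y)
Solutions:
 h(y) = C1*cos(y)


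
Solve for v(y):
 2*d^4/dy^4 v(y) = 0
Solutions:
 v(y) = C1 + C2*y + C3*y^2 + C4*y^3


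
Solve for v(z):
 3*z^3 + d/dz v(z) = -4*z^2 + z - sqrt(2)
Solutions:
 v(z) = C1 - 3*z^4/4 - 4*z^3/3 + z^2/2 - sqrt(2)*z


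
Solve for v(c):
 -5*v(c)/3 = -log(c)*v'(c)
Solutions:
 v(c) = C1*exp(5*li(c)/3)


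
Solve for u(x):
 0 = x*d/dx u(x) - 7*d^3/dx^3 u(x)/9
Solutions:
 u(x) = C1 + Integral(C2*airyai(21^(2/3)*x/7) + C3*airybi(21^(2/3)*x/7), x)


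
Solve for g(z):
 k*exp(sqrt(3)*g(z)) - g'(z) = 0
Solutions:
 g(z) = sqrt(3)*(2*log(-1/(C1 + k*z)) - log(3))/6


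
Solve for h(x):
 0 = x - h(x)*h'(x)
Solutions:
 h(x) = -sqrt(C1 + x^2)
 h(x) = sqrt(C1 + x^2)


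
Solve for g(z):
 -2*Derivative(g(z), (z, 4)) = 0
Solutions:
 g(z) = C1 + C2*z + C3*z^2 + C4*z^3


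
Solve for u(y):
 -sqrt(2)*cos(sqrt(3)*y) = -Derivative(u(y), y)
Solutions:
 u(y) = C1 + sqrt(6)*sin(sqrt(3)*y)/3


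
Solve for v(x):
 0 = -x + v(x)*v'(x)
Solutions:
 v(x) = -sqrt(C1 + x^2)
 v(x) = sqrt(C1 + x^2)


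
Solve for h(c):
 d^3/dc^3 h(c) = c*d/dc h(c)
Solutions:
 h(c) = C1 + Integral(C2*airyai(c) + C3*airybi(c), c)


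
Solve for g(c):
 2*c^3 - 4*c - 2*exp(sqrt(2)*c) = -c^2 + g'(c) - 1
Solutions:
 g(c) = C1 + c^4/2 + c^3/3 - 2*c^2 + c - sqrt(2)*exp(sqrt(2)*c)


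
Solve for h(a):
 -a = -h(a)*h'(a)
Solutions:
 h(a) = -sqrt(C1 + a^2)
 h(a) = sqrt(C1 + a^2)


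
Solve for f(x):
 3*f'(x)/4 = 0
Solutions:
 f(x) = C1


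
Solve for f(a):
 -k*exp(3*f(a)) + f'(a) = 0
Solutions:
 f(a) = log(-1/(C1 + 3*a*k))/3
 f(a) = log((-1/(C1 + a*k))^(1/3)*(-3^(2/3) - 3*3^(1/6)*I)/6)
 f(a) = log((-1/(C1 + a*k))^(1/3)*(-3^(2/3) + 3*3^(1/6)*I)/6)


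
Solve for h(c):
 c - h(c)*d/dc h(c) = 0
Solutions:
 h(c) = -sqrt(C1 + c^2)
 h(c) = sqrt(C1 + c^2)


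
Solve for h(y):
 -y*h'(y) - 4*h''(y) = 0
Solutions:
 h(y) = C1 + C2*erf(sqrt(2)*y/4)


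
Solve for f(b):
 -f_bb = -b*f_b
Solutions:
 f(b) = C1 + C2*erfi(sqrt(2)*b/2)


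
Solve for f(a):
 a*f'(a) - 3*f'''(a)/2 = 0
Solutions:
 f(a) = C1 + Integral(C2*airyai(2^(1/3)*3^(2/3)*a/3) + C3*airybi(2^(1/3)*3^(2/3)*a/3), a)


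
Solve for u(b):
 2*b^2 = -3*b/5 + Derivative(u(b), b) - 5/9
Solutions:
 u(b) = C1 + 2*b^3/3 + 3*b^2/10 + 5*b/9


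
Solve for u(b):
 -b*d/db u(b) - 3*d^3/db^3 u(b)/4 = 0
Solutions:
 u(b) = C1 + Integral(C2*airyai(-6^(2/3)*b/3) + C3*airybi(-6^(2/3)*b/3), b)


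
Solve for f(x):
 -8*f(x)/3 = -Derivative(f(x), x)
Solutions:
 f(x) = C1*exp(8*x/3)


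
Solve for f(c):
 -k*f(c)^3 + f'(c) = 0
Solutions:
 f(c) = -sqrt(2)*sqrt(-1/(C1 + c*k))/2
 f(c) = sqrt(2)*sqrt(-1/(C1 + c*k))/2


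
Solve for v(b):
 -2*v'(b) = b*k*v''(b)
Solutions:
 v(b) = C1 + b^(((re(k) - 2)*re(k) + im(k)^2)/(re(k)^2 + im(k)^2))*(C2*sin(2*log(b)*Abs(im(k))/(re(k)^2 + im(k)^2)) + C3*cos(2*log(b)*im(k)/(re(k)^2 + im(k)^2)))


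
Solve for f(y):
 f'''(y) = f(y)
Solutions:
 f(y) = C3*exp(y) + (C1*sin(sqrt(3)*y/2) + C2*cos(sqrt(3)*y/2))*exp(-y/2)


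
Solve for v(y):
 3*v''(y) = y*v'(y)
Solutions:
 v(y) = C1 + C2*erfi(sqrt(6)*y/6)


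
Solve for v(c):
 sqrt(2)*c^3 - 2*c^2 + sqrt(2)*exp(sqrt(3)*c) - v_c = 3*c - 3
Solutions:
 v(c) = C1 + sqrt(2)*c^4/4 - 2*c^3/3 - 3*c^2/2 + 3*c + sqrt(6)*exp(sqrt(3)*c)/3


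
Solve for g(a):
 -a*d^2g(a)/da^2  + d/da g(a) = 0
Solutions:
 g(a) = C1 + C2*a^2


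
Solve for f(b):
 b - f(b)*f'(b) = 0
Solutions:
 f(b) = -sqrt(C1 + b^2)
 f(b) = sqrt(C1 + b^2)


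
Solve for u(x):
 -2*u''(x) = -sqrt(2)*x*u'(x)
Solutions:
 u(x) = C1 + C2*erfi(2^(1/4)*x/2)


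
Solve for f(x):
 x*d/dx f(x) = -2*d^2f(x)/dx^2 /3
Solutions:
 f(x) = C1 + C2*erf(sqrt(3)*x/2)


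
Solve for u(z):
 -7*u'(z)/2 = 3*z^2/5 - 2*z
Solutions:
 u(z) = C1 - 2*z^3/35 + 2*z^2/7


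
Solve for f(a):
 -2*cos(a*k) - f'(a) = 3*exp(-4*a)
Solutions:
 f(a) = C1 + 3*exp(-4*a)/4 - 2*sin(a*k)/k


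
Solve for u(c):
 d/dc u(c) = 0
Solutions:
 u(c) = C1


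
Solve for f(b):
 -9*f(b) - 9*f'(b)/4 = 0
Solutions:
 f(b) = C1*exp(-4*b)


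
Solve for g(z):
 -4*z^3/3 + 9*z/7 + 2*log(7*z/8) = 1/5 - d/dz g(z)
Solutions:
 g(z) = C1 + z^4/3 - 9*z^2/14 - 2*z*log(z) - 2*z*log(7) + 11*z/5 + 6*z*log(2)


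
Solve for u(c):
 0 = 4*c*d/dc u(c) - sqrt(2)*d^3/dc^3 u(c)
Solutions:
 u(c) = C1 + Integral(C2*airyai(sqrt(2)*c) + C3*airybi(sqrt(2)*c), c)


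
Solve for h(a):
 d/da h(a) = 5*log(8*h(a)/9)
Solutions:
 -Integral(1/(log(_y) - 2*log(3) + 3*log(2)), (_y, h(a)))/5 = C1 - a


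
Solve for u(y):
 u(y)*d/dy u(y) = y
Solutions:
 u(y) = -sqrt(C1 + y^2)
 u(y) = sqrt(C1 + y^2)


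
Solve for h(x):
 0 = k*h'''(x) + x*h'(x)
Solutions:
 h(x) = C1 + Integral(C2*airyai(x*(-1/k)^(1/3)) + C3*airybi(x*(-1/k)^(1/3)), x)


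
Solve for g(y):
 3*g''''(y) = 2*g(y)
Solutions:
 g(y) = C1*exp(-2^(1/4)*3^(3/4)*y/3) + C2*exp(2^(1/4)*3^(3/4)*y/3) + C3*sin(2^(1/4)*3^(3/4)*y/3) + C4*cos(2^(1/4)*3^(3/4)*y/3)


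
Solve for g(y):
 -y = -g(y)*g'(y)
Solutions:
 g(y) = -sqrt(C1 + y^2)
 g(y) = sqrt(C1 + y^2)


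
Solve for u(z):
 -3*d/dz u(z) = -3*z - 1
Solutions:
 u(z) = C1 + z^2/2 + z/3


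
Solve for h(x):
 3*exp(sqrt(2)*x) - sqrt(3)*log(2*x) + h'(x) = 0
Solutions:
 h(x) = C1 + sqrt(3)*x*log(x) + sqrt(3)*x*(-1 + log(2)) - 3*sqrt(2)*exp(sqrt(2)*x)/2


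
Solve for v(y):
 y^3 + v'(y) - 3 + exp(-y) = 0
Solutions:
 v(y) = C1 - y^4/4 + 3*y + exp(-y)


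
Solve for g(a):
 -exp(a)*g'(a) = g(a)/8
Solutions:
 g(a) = C1*exp(exp(-a)/8)


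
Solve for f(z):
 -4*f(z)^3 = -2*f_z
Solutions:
 f(z) = -sqrt(2)*sqrt(-1/(C1 + 2*z))/2
 f(z) = sqrt(2)*sqrt(-1/(C1 + 2*z))/2


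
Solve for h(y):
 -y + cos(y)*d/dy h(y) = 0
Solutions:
 h(y) = C1 + Integral(y/cos(y), y)


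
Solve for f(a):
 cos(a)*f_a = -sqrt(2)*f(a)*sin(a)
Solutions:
 f(a) = C1*cos(a)^(sqrt(2))


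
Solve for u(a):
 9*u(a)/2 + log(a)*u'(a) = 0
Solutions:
 u(a) = C1*exp(-9*li(a)/2)


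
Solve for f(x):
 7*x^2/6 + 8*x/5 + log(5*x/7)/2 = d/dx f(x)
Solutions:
 f(x) = C1 + 7*x^3/18 + 4*x^2/5 + x*log(x)/2 - x*log(7)/2 - x/2 + x*log(5)/2


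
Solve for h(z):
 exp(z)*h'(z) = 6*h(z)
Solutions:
 h(z) = C1*exp(-6*exp(-z))


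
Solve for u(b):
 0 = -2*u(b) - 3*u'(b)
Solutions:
 u(b) = C1*exp(-2*b/3)


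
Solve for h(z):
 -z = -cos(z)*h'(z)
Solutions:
 h(z) = C1 + Integral(z/cos(z), z)


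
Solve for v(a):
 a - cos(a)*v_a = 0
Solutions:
 v(a) = C1 + Integral(a/cos(a), a)


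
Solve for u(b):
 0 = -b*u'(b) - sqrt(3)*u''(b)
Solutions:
 u(b) = C1 + C2*erf(sqrt(2)*3^(3/4)*b/6)


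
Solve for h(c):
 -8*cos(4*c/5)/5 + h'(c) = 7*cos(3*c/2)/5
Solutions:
 h(c) = C1 + 2*sin(4*c/5) + 14*sin(3*c/2)/15


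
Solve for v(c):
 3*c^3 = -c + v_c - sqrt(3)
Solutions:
 v(c) = C1 + 3*c^4/4 + c^2/2 + sqrt(3)*c
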